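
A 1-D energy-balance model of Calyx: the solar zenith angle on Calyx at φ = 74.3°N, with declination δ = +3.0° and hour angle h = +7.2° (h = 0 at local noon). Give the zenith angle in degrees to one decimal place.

cos θ_z = sin φ sin δ + cos φ cos δ cos h = 0.050383 + 0.268099 = 0.318482.
θ_z = arccos(0.318482) = 71.4°.

θ_z = 71.4°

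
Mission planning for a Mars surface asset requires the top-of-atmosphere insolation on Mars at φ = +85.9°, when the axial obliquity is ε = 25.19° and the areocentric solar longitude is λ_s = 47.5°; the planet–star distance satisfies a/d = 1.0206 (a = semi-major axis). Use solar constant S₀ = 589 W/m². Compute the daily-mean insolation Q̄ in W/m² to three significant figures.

sin δ = sin 25.19° × sin 47.5° = 0.31380, so δ = +18.288°.
cos H₀ = −tan(+85.9°) tan(+18.288°) = -4.6106 ≤ −1 ⇒ polar day, H₀ = π.
Bracket: H₀ sin φ sin δ + cos φ cos δ sin H₀ = 3.1416×0.99744×0.31380 + 0.07150×0.94949×0.00000 = 0.983310 + 0.000000 = 0.983310.
Inverse-square distance factor (a/d)² = 1.0206² = 1.041624.
Q̄ = (S₀/π) × 1.041624 × [bracket] = (589/π) × 1.041624 × 0.983310 = 192.0 W/m².

Q̄ ≈ 192 W/m²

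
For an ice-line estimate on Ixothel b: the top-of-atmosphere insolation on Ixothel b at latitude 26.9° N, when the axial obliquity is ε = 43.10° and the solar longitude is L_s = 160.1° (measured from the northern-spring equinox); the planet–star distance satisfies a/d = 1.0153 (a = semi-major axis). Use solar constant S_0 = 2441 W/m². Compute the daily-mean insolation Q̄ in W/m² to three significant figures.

Q̄ ≈ 832 W/m²

Solar declination: sin δ = sin ε · sin L_s = sin 43.10° × sin 160.1° = 0.23257, so δ = +13.449°.
cos h₀ = −tan(+26.9°) tan(+13.449°) = -0.1213, h₀ = 1.6924 rad.
Bracket: h₀ sin ϕ sin δ + cos ϕ cos δ sin h₀ = 1.6924×0.45243×0.23257 + 0.89180×0.97258×0.99261 = 0.178077 + 0.860937 = 1.039014.
Inverse-square distance factor (a/d)² = 1.0153² = 1.030834.
Q̄ = (S_0/π) × 1.030834 × [bracket] = (2441/π) × 1.030834 × 1.039014 = 832.2 W/m².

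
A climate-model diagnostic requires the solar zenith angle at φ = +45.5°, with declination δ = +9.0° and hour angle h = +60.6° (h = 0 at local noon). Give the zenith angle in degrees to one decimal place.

θ_z = 63.2°

cos θ_z = sin φ sin δ + cos φ cos δ cos h = 0.111577 + 0.339843 = 0.451420.
θ_z = arccos(0.451420) = 63.2°.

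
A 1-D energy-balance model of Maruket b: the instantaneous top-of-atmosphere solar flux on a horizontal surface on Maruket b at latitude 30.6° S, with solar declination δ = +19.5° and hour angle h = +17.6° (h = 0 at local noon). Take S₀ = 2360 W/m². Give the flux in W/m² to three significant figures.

cos θ_z = sin φ sin δ + cos φ cos δ cos h = -0.169922 + 0.773391 = 0.603469.
Flux = S₀ · cos θ_z = 2360 × 0.603469 = 1424 W/m².

1.42e+03 W/m²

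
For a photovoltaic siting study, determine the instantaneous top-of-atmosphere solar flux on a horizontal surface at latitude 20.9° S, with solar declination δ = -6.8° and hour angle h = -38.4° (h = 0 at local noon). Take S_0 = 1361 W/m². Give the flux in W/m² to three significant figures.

1.05e+03 W/m²

cos θ_z = sin ϕ sin δ + cos ϕ cos δ cos h = 0.042239 + 0.726980 = 0.769219.
Flux = S_0 · cos θ_z = 1361 × 0.769219 = 1047 W/m².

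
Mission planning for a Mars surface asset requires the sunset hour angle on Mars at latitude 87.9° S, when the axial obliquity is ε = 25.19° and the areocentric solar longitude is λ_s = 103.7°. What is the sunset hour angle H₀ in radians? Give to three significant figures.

H₀ = 0.00 rad

sin δ = sin 25.19° × sin 103.7° = 0.41351, so δ = +24.426°.
cos H₀ = −tan φ · tan δ = 12.3856 ≥ 1, so the Sun never rises (polar night) and H₀ = 0.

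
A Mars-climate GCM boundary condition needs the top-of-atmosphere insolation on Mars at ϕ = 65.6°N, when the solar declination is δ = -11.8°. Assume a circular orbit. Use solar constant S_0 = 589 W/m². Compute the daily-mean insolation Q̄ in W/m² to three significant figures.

Q̄ ≈ 29.2 W/m²

cos h₀ = −tan(+65.6°) tan(-11.800°) = 0.4605, h₀ = 1.0922 rad.
Bracket: h₀ sin ϕ sin δ + cos ϕ cos δ sin h₀ = 1.0922×0.91068×-0.20450 + 0.41310×0.97887×0.88764 = -0.203405 + 0.358936 = 0.155531.
Q̄ = (S_0/π) × [bracket] = (589/π) × 0.155531 = 29.16 W/m².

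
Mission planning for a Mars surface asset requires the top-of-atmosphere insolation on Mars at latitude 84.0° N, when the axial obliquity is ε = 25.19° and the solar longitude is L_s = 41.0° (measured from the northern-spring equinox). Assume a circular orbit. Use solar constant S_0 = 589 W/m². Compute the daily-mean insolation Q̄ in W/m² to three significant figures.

Q̄ ≈ 164 W/m²

Solar declination: sin δ = sin ε · sin L_s = sin 25.19° × sin 41.0° = 0.27923, so δ = +16.214°.
cos h₀ = −tan(+84.0°) tan(+16.214°) = -2.7668 ≤ −1 ⇒ polar day, h₀ = π.
Bracket: h₀ sin ϕ sin δ + cos ϕ cos δ sin h₀ = 3.1416×0.99452×0.27923 + 0.10453×0.96022×0.00000 = 0.872422 + 0.000000 = 0.872422.
Q̄ = (S_0/π) × [bracket] = (589/π) × 0.872422 = 163.6 W/m².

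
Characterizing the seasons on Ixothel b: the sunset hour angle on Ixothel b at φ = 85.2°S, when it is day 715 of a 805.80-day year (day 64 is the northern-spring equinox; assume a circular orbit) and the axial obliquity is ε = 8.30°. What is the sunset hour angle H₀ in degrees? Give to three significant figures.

H₀ = 180°

Solar longitude: λ_s = 360° × (715 − 64)/805.80 = 290.841°.
sin δ = sin 8.30° × sin 290.841° = -0.13491, so δ = -7.753°.
Sunrise equation: cos H₀ = −tan φ · tan δ = -1.6214 ≤ −1, so the host star never sets (polar day) and H₀ = π.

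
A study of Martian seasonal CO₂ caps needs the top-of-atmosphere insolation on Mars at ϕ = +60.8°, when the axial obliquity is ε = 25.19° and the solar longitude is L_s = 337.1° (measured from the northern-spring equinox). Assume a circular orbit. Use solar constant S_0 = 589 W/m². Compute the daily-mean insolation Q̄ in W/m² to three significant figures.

Solar declination: sin δ = sin ε · sin L_s = sin 25.19° × sin 337.1° = -0.16562, so δ = -9.533°.
cos h₀ = −tan(+60.8°) tan(-9.533°) = 0.3005, h₀ = 1.2656 rad.
Bracket: h₀ sin ϕ sin δ + cos ϕ cos δ sin h₀ = 1.2656×0.87292×-0.16562 + 0.48786×0.98619×0.95378 = -0.182972 + 0.458885 = 0.275913.
Q̄ = (S_0/π) × [bracket] = (589/π) × 0.275913 = 51.73 W/m².

Q̄ ≈ 51.7 W/m²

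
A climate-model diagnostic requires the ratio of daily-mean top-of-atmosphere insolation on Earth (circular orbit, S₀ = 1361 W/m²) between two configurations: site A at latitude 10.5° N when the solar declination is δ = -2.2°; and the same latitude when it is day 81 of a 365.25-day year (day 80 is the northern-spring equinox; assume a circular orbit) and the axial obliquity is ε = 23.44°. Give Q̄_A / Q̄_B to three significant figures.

Q̄_A / Q̄_B ≈ 0.986

— Configuration A (φ=+10.5°):
cos H₀ = −tan(+10.5°) tan(-2.200°) = 0.0071, H₀ = 1.5637 rad.
Bracket: H₀ sin φ sin δ + cos φ cos δ sin H₀ = 1.5637×0.18224×-0.03839 + 0.98325×0.99926×0.99997 = -0.010940 + 0.982493 = 0.971553.
Q̄ = (S₀/π) × [bracket] = (1361/π) × 0.971553 = 420.90 W/m².
— Configuration B (φ=+10.5°):
Solar longitude: λ_s = 360° × (81 − 80)/365.25 = 0.986°.
sin δ = sin 23.44° × sin 0.986° = 0.00684, so δ = +0.392°.
cos H₀ = −tan(+10.5°) tan(+0.392°) = -0.0013, H₀ = 1.5721 rad.
Bracket: H₀ sin φ sin δ + cos φ cos δ sin H₀ = 1.5721×0.18224×0.00684 + 0.98325×0.99998×1.00000 = 0.001960 + 0.983230 = 0.985190.
Q̄ = (S₀/π) × [bracket] = (1361/π) × 0.985190 = 426.80 W/m².
Ratio Q̄_A / Q̄_B = 420.90 / 426.80 = 0.9862.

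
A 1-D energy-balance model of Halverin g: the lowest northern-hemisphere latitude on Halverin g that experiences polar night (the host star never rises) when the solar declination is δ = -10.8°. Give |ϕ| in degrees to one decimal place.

Polar night requires cos h₀ = −tan ϕ tan δ ≥ 1, i.e. tan ϕ tan δ ≤ −1.
The boundary is |tan ϕ| · |tan δ| = 1, so |ϕ| = 90° − |δ| = 90° − 10.8° = 79.2° in the northern hemisphere.

|ϕ| = 79.2°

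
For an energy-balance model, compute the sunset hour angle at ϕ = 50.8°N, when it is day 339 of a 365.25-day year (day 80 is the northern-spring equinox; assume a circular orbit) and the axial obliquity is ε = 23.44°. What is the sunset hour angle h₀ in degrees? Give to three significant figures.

h₀ = 59.3°

Solar longitude: L_s = 360° × (339 − 80)/365.25 = 255.277°.
sin δ = sin 23.44° × sin 255.277° = -0.38473, so δ = -22.627°.
cos h₀ = −tan ϕ · tan δ = −tan(+50.8°) × tan(-22.627°) = 0.5111, so h₀ = 1.0344 rad = 59.27°.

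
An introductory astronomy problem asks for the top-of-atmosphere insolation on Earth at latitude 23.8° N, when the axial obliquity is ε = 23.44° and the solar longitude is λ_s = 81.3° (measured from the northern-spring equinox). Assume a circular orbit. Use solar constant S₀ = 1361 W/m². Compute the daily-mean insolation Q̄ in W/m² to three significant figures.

Q̄ ≈ 479 W/m²

Solar declination: sin δ = sin ε · sin λ_s = sin 23.44° × sin 81.3° = 0.39321, so δ = +23.154°.
cos H₀ = −tan(+23.8°) tan(+23.154°) = -0.1886, H₀ = 1.7606 rad.
Bracket: H₀ sin φ sin δ + cos φ cos δ sin H₀ = 1.7606×0.40355×0.39321 + 0.91496×0.91945×0.98205 = 0.279372 + 0.826159 = 1.105531.
Q̄ = (S₀/π) × [bracket] = (1361/π) × 1.105531 = 478.9 W/m².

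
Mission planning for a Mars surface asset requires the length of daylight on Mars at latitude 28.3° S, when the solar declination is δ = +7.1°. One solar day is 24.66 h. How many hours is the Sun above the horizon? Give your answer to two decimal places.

11.80 h

cos H₀ = −tan φ · tan δ = −tan(-28.3°) × tan(+7.100°) = 0.0671, so H₀ = 1.5037 rad = 86.15°.
Daylight = 2H₀/(2π) × 24.66 h = (1.5037/π) × 24.66 = 11.80 h.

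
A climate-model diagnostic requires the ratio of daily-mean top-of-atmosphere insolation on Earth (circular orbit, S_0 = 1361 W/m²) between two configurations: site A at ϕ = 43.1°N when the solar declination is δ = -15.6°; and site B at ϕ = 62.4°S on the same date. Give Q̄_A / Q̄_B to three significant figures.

Q̄_A / Q̄_B ≈ 0.495

— Configuration A (ϕ=+43.1°):
cos h₀ = −tan(+43.1°) tan(-15.600°) = 0.2613, h₀ = 1.3065 rad.
Bracket: h₀ sin ϕ sin δ + cos ϕ cos δ sin h₀ = 1.3065×0.68327×-0.26892 + 0.73016×0.96316×0.96526 = -0.240063 + 0.678830 = 0.438767.
Q̄ = (S_0/π) × [bracket] = (1361/π) × 0.438767 = 190.08 W/m².
— Configuration B (ϕ=-62.4°):
cos h₀ = −tan(-62.4°) tan(-15.600°) = -0.5341, h₀ = 2.1342 rad.
Bracket: h₀ sin ϕ sin δ + cos ϕ cos δ sin h₀ = 2.1342×-0.88620×-0.26892 + 0.46330×0.96316×0.84544 = 0.508616 + 0.377262 = 0.885878.
Q̄ = (S_0/π) × [bracket] = (1361/π) × 0.885878 = 383.78 W/m².
Ratio Q̄_A / Q̄_B = 190.08 / 383.78 = 0.4953.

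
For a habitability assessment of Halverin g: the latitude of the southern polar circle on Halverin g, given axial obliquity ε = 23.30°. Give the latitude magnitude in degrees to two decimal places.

66.70°

The polar circle is the lowest latitude that experiences at least one full rotation of continuous darkness at the northern-summer solstice; it lies at |ϕ| = 90° − ε = 90° − 23.30° = 66.70°.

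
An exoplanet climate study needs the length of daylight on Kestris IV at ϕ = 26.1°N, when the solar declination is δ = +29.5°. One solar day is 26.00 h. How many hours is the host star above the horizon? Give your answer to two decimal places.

cos h₀ = −tan ϕ · tan δ = −tan(+26.1°) × tan(+29.500°) = -0.2772, so h₀ = 1.8516 rad = 106.09°.
Daylight = 2h₀/(2π) × 26.00 h = (1.8516/π) × 26.00 = 15.32 h.

15.32 h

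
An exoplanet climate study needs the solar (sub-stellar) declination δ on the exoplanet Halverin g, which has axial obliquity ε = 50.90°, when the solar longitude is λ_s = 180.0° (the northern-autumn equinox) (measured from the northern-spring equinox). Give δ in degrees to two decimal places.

δ = +0.00°

sin δ = sin ε · sin λ_s = sin 50.90° × sin 180.0° = 0.000000.
δ = arcsin(0.000000) = +0.00°.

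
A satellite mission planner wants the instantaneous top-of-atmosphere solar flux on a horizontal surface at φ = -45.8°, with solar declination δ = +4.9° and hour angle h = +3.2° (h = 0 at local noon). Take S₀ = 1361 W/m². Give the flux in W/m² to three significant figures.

861 W/m²

cos θ_z = sin φ sin δ + cos φ cos δ cos h = -0.061236 + 0.693534 = 0.632298.
Flux = S₀ · cos θ_z = 1361 × 0.632298 = 860.6 W/m².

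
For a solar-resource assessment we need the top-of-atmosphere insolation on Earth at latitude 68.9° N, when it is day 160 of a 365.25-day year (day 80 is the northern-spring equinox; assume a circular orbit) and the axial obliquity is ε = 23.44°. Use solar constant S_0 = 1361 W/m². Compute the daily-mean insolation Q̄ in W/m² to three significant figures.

Solar longitude: L_s = 360° × (160 − 80)/365.25 = 78.850°.
sin δ = sin 23.44° × sin 78.850° = 0.39028, so δ = +22.972°.
cos h₀ = −tan(+68.9°) tan(+22.972°) = -1.0986 ≤ −1 ⇒ polar day, h₀ = π.
Bracket: h₀ sin ϕ sin δ + cos ϕ cos δ sin h₀ = 3.1416×0.93295×0.39028 + 0.36000×0.92070×0.00000 = 1.143893 + 0.000000 = 1.143893.
Q̄ = (S_0/π) × [bracket] = (1361/π) × 1.143893 = 495.6 W/m².

Q̄ ≈ 496 W/m²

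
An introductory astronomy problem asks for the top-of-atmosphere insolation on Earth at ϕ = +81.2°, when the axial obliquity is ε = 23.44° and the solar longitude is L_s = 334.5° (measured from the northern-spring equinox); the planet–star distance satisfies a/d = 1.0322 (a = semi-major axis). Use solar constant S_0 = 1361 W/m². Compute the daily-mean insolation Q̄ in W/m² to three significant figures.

Q̄ ≈ 0.00 W/m²

Solar declination: sin δ = sin ε · sin L_s = sin 23.44° × sin 334.5° = -0.17125, so δ = -9.861°.
cos h₀ = −tan(+81.2°) tan(-9.861°) = 1.1228 ≥ 1 ⇒ polar night, h₀ = 0 and Q̄ = 0.
Inverse-square distance factor (a/d)² = 1.0322² = 1.065437.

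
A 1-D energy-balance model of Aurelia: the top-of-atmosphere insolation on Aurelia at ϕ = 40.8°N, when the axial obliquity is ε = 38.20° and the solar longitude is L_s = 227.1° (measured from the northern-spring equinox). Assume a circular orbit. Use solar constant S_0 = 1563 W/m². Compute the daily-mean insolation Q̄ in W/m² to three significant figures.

Solar declination: sin δ = sin ε · sin L_s = sin 38.20° × sin 227.1° = -0.45301, so δ = -26.937°.
cos h₀ = −tan(+40.8°) tan(-26.937°) = 0.4386, h₀ = 1.1167 rad.
Bracket: h₀ sin ϕ sin δ + cos ϕ cos δ sin h₀ = 1.1167×0.65342×-0.45301 + 0.75700×0.89151×0.89867 = -0.330550 + 0.606488 = 0.275938.
Q̄ = (S_0/π) × [bracket] = (1563/π) × 0.275938 = 137.3 W/m².

Q̄ ≈ 137 W/m²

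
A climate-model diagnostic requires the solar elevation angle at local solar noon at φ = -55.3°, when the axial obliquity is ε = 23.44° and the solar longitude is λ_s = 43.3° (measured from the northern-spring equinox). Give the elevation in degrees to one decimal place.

18.9°

Solar declination: sin δ = sin ε · sin λ_s = sin 23.44° × sin 43.3° = 0.27281, so δ = +15.832°.
At local noon the hour angle is zero, so the zenith angle equals |φ − δ| = |-55.3° − (+15.832°)| = 71.132°.
Elevation = 90° − 71.132° = 18.9°.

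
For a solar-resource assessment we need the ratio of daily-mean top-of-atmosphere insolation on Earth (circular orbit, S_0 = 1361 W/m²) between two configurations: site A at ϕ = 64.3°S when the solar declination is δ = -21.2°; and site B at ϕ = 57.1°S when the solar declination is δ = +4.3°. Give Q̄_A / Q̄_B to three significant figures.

Q̄_A / Q̄_B ≈ 2.37

— Configuration A (ϕ=-64.3°):
cos h₀ = −tan(-64.3°) tan(-21.200°) = -0.8059, h₀ = 2.5081 rad.
Bracket: h₀ sin ϕ sin δ + cos ϕ cos δ sin h₀ = 2.5081×-0.90108×-0.36162 + 0.43366×0.93232×0.59199 = 0.817261 + 0.239347 = 1.056608.
Q̄ = (S_0/π) × [bracket] = (1361/π) × 1.056608 = 457.74 W/m².
— Configuration B (ϕ=-57.1°):
cos h₀ = −tan(-57.1°) tan(+4.300°) = 0.1162, h₀ = 1.4543 rad.
Bracket: h₀ sin ϕ sin δ + cos ϕ cos δ sin h₀ = 1.4543×-0.83962×0.07498 + 0.54317×0.99719×0.99322 = -0.091555 + 0.537971 = 0.446416.
Q̄ = (S_0/π) × [bracket] = (1361/π) × 0.446416 = 193.40 W/m².
Ratio Q̄_A / Q̄_B = 457.74 / 193.40 = 2.367.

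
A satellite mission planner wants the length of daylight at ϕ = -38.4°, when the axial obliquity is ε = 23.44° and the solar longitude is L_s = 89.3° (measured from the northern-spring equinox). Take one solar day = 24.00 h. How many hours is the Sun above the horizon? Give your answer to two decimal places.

9.32 h

Solar declination: sin δ = sin ε · sin L_s = sin 23.44° × sin 89.3° = 0.39776, so δ = +23.438°.
cos h₀ = −tan ϕ · tan δ = −tan(-38.4°) × tan(+23.438°) = 0.3436, so h₀ = 1.2200 rad = 69.90°.
Daylight = 2h₀/(2π) × 24.00 h = (1.2200/π) × 24.00 = 9.32 h.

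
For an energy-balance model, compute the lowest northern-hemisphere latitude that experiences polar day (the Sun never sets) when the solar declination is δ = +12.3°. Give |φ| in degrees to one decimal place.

Polar day requires cos H₀ = −tan φ tan δ ≤ −1, i.e. tan φ tan δ ≥ 1.
The boundary is |tan φ| · |tan δ| = 1, so |φ| = 90° − |δ| = 90° − 12.3° = 77.7° in the northern hemisphere.

|φ| = 77.7°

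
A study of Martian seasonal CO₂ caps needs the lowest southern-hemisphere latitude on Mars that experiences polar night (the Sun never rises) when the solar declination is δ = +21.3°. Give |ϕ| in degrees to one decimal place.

Polar night requires cos h₀ = −tan ϕ tan δ ≥ 1, i.e. tan ϕ tan δ ≤ −1.
The boundary is |tan ϕ| · |tan δ| = 1, so |ϕ| = 90° − |δ| = 90° − 21.3° = 68.7° in the southern hemisphere.

|ϕ| = 68.7°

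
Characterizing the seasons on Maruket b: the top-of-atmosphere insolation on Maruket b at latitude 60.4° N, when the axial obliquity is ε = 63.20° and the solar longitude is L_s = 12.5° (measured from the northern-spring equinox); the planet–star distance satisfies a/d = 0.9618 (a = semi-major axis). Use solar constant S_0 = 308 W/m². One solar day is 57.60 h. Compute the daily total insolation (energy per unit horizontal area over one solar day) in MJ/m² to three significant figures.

14.6 MJ/m²

Solar declination: sin δ = sin ε · sin L_s = sin 63.20° × sin 12.5° = 0.19319, so δ = +11.139°.
cos h₀ = −tan(+60.4°) tan(+11.139°) = -0.3466, h₀ = 1.9247 rad.
Bracket: h₀ sin ϕ sin δ + cos ϕ cos δ sin h₀ = 1.9247×0.86949×0.19319 + 0.49394×0.98116×0.93801 = 0.323305 + 0.454592 = 0.777897.
Inverse-square distance factor (a/d)² = 0.9618² = 0.925059.
Q̄ = (S_0/π) × 0.925059 × [bracket] = (308/π) × 0.925059 × 0.777897 = 70.549 W/m².
Daily total = Q̄ × 57.60 h × 3600 s/h = 70.549 × 57.60 × 3600 / 10⁶ = 14.63 MJ/m².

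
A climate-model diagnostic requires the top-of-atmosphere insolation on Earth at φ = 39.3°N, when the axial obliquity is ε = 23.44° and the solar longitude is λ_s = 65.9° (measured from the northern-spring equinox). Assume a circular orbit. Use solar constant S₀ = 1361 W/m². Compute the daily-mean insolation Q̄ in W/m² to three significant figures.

Q̄ ≈ 485 W/m²

Solar declination: sin δ = sin ε · sin λ_s = sin 23.44° × sin 65.9° = 0.36311, so δ = +21.292°.
cos H₀ = −tan(+39.3°) tan(+21.292°) = -0.3190, H₀ = 1.8954 rad.
Bracket: H₀ sin φ sin δ + cos φ cos δ sin H₀ = 1.8954×0.63338×0.36311 + 0.77384×0.93174×0.94776 = 0.435917 + 0.683352 = 1.119269.
Q̄ = (S₀/π) × [bracket] = (1361/π) × 1.119269 = 484.9 W/m².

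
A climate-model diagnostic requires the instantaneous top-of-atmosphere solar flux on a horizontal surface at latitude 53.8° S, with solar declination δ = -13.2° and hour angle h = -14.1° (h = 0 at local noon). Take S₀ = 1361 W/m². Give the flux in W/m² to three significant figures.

1.01e+03 W/m²

cos θ_z = sin φ sin δ + cos φ cos δ cos h = 0.184270 + 0.557678 = 0.741948.
Flux = S₀ · cos θ_z = 1361 × 0.741948 = 1010 W/m².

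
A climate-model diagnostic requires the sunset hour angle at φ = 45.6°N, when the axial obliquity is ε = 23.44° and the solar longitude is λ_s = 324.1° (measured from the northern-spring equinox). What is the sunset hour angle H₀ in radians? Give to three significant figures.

H₀ = 1.32 rad

Solar declination: sin δ = sin ε · sin λ_s = sin 23.44° × sin 324.1° = -0.23325, so δ = -13.489°.
cos H₀ = −tan φ · tan δ = −tan(+45.6°) × tan(-13.489°) = 0.2449, so H₀ = 1.3233 rad = 75.82°.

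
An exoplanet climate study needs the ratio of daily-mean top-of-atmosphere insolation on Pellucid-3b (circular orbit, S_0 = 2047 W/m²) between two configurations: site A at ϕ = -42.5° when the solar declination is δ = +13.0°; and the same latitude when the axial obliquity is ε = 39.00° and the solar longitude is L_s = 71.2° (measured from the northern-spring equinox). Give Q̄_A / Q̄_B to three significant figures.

— Configuration A (ϕ=-42.5°):
cos h₀ = −tan(-42.5°) tan(+13.000°) = 0.2116, h₀ = 1.3576 rad.
Bracket: h₀ sin ϕ sin δ + cos ϕ cos δ sin h₀ = 1.3576×-0.67559×0.22495 + 0.73728×0.97437×0.97737 = -0.206320 + 0.702126 = 0.495806.
Q̄ = (S_0/π) × [bracket] = (2047/π) × 0.495806 = 323.06 W/m².
— Configuration B (ϕ=-42.5°):
Solar declination: sin δ = sin ε · sin L_s = sin 39.00° × sin 71.2° = 0.59575, so δ = +36.566°.
cos h₀ = −tan(-42.5°) tan(+36.566°) = 0.6797, h₀ = 0.8235 rad.
Bracket: h₀ sin ϕ sin δ + cos ϕ cos δ sin h₀ = 0.8235×-0.67559×0.59575 + 0.73728×0.80317×0.73351 = -0.331445 + 0.434356 = 0.102911.
Q̄ = (S_0/π) × [bracket] = (2047/π) × 0.102911 = 67.055 W/m².
Ratio Q̄_A / Q̄_B = 323.06 / 67.055 = 4.818.

Q̄_A / Q̄_B ≈ 4.82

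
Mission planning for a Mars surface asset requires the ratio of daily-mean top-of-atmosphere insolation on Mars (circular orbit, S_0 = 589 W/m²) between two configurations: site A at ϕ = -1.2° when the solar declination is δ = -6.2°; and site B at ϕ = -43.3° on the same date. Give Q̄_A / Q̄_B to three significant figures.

— Configuration A (ϕ=-1.2°):
cos h₀ = −tan(-1.2°) tan(-6.200°) = -0.0023, h₀ = 1.5731 rad.
Bracket: h₀ sin ϕ sin δ + cos ϕ cos δ sin h₀ = 1.5731×-0.02094×-0.10800 + 0.99978×0.99415×1.00000 = 0.003558 + 0.993931 = 0.997489.
Q̄ = (S_0/π) × [bracket] = (589/π) × 0.997489 = 187.01 W/m².
— Configuration B (ϕ=-43.3°):
cos h₀ = −tan(-43.3°) tan(-6.200°) = -0.1024, h₀ = 1.6733 rad.
Bracket: h₀ sin ϕ sin δ + cos ϕ cos δ sin h₀ = 1.6733×-0.68582×-0.10800 + 0.72777×0.99415×0.99475 = 0.123939 + 0.719714 = 0.843653.
Q̄ = (S_0/π) × [bracket] = (589/π) × 0.843653 = 158.17 W/m².
Ratio Q̄_A / Q̄_B = 187.01 / 158.17 = 1.182.

Q̄_A / Q̄_B ≈ 1.18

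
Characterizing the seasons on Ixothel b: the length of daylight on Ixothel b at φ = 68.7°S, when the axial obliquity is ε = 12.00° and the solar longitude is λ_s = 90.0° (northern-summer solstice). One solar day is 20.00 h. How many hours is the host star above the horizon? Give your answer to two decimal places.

6.33 h

Solar declination: sin δ = sin ε · sin λ_s = sin 12.00° × sin 90.0° = 0.20791, so δ = +12.000°.
cos H₀ = −tan φ · tan δ = −tan(-68.7°) × tan(+12.000°) = 0.5452, so H₀ = 0.9942 rad = 56.96°.
Daylight = 2H₀/(2π) × 20.00 h = (0.9942/π) × 20.00 = 6.33 h.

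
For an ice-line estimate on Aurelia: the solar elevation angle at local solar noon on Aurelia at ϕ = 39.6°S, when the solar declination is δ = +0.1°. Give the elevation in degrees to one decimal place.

50.3°

At local noon the hour angle is zero, so the zenith angle equals |ϕ − δ| = |-39.6° − (+0.100°)| = 39.700°.
Elevation = 90° − 39.700° = 50.3°.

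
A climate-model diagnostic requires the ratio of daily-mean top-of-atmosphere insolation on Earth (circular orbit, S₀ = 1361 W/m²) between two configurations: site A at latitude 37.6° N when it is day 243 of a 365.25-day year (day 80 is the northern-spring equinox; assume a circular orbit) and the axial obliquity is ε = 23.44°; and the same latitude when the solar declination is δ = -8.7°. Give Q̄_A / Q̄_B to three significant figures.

Q̄_A / Q̄_B ≈ 1.42

— Configuration A (φ=+37.6°):
Solar longitude: λ_s = 360° × (243 − 80)/365.25 = 160.657°.
sin δ = sin 23.44° × sin 160.657° = 0.13176, so δ = +7.571°.
cos H₀ = −tan(+37.6°) tan(+7.571°) = -0.1024, H₀ = 1.6733 rad.
Bracket: H₀ sin φ sin δ + cos φ cos δ sin H₀ = 1.6733×0.61015×0.13176 + 0.79229×0.99128×0.99475 = 0.134522 + 0.781258 = 0.915780.
Q̄ = (S₀/π) × [bracket] = (1361/π) × 0.915780 = 396.73 W/m².
— Configuration B (φ=+37.6°):
cos H₀ = −tan(+37.6°) tan(-8.700°) = 0.1178, H₀ = 1.4527 rad.
Bracket: H₀ sin φ sin δ + cos φ cos δ sin H₀ = 1.4527×0.61015×-0.15126 + 0.79229×0.98849×0.99303 = -0.134072 + 0.777712 = 0.643640.
Q̄ = (S₀/π) × [bracket] = (1361/π) × 0.643640 = 278.84 W/m².
Ratio Q̄_A / Q̄_B = 396.73 / 278.84 = 1.423.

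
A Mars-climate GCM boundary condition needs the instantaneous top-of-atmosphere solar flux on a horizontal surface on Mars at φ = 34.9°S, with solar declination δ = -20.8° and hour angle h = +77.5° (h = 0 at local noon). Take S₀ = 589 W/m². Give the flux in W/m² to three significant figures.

217 W/m²

cos θ_z = sin φ sin δ + cos φ cos δ cos h = 0.203173 + 0.165944 = 0.369117.
Flux = S₀ · cos θ_z = 589 × 0.369117 = 217.4 W/m².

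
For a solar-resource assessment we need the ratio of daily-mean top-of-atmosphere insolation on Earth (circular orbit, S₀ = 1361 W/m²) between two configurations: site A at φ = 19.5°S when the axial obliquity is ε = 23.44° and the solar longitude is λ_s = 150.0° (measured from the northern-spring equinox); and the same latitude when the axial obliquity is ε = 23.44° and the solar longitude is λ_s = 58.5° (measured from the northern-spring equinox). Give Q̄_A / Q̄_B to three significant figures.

— Configuration A (φ=-19.5°):
Solar declination: sin δ = sin ε · sin λ_s = sin 23.44° × sin 150.0° = 0.19889, so δ = +11.472°.
cos H₀ = −tan(-19.5°) tan(+11.472°) = 0.0719, H₀ = 1.4989 rad.
Bracket: H₀ sin φ sin δ + cos φ cos δ sin H₀ = 1.4989×-0.33381×0.19889 + 0.94264×0.98002×0.99741 = -0.099514 + 0.921413 = 0.821899.
Q̄ = (S₀/π) × [bracket] = (1361/π) × 0.821899 = 356.06 W/m².
— Configuration B (φ=-19.5°):
Solar declination: sin δ = sin ε · sin λ_s = sin 23.44° × sin 58.5° = 0.33917, so δ = +19.826°.
cos H₀ = −tan(-19.5°) tan(+19.826°) = 0.1277, H₀ = 1.4428 rad.
Bracket: H₀ sin φ sin δ + cos φ cos δ sin H₀ = 1.4428×-0.33381×0.33917 + 0.94264×0.94072×0.99182 = -0.163351 + 0.879507 = 0.716156.
Q̄ = (S₀/π) × [bracket] = (1361/π) × 0.716156 = 310.25 W/m².
Ratio Q̄_A / Q̄_B = 356.06 / 310.25 = 1.148.

Q̄_A / Q̄_B ≈ 1.15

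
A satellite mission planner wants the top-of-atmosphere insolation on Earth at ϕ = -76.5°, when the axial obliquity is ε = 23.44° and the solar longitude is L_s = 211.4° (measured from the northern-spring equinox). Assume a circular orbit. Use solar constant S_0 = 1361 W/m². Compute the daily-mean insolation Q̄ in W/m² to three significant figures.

Solar declination: sin δ = sin ε · sin L_s = sin 23.44° × sin 211.4° = -0.20725, so δ = -11.961°.
cos h₀ = −tan(-76.5°) tan(-11.961°) = -0.8824, h₀ = 2.6518 rad.
Bracket: h₀ sin ϕ sin δ + cos ϕ cos δ sin h₀ = 2.6518×-0.97237×-0.20725 + 0.23345×0.97829×0.47045 = 0.534401 + 0.107442 = 0.641843.
Q̄ = (S_0/π) × [bracket] = (1361/π) × 0.641843 = 278.1 W/m².

Q̄ ≈ 278 W/m²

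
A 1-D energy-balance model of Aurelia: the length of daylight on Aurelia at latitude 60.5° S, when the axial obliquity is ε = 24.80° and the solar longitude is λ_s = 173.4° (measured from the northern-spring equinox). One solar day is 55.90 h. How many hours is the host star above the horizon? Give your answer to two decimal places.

Solar declination: sin δ = sin ε · sin λ_s = sin 24.80° × sin 173.4° = 0.04821, so δ = +2.763°.
cos H₀ = −tan φ · tan δ = −tan(-60.5°) × tan(+2.763°) = 0.0853, so H₀ = 1.4854 rad = 85.11°.
Daylight = 2H₀/(2π) × 55.90 h = (1.4854/π) × 55.90 = 26.43 h.

26.43 h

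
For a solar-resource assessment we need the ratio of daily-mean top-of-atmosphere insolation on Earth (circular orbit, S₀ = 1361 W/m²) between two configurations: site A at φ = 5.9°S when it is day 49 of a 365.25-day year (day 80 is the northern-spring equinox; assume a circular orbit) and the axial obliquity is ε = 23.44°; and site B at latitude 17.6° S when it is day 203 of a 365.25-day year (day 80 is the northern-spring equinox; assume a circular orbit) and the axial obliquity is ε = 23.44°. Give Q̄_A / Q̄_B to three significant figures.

— Configuration A (φ=-5.9°):
Solar longitude: λ_s = 360° × (49 − 80)/365.25 = -30.554°, i.e. -30.554° + 360° = 329.446°.
sin δ = sin 23.44° × sin 329.446° = -0.20222, so δ = -11.667°.
cos H₀ = −tan(-5.9°) tan(-11.667°) = -0.0213, H₀ = 1.5921 rad.
Bracket: H₀ sin φ sin δ + cos φ cos δ sin H₀ = 1.5921×-0.10279×-0.20222 + 0.99470×0.97934×0.99977 = 0.033094 + 0.973925 = 1.007019.
Q̄ = (S₀/π) × [bracket] = (1361/π) × 1.007019 = 436.26 W/m².
— Configuration B (φ=-17.6°):
Solar longitude: λ_s = 360° × (203 − 80)/365.25 = 121.232°.
sin δ = sin 23.44° × sin 121.232° = 0.34014, so δ = +19.885°.
cos H₀ = −tan(-17.6°) tan(+19.885°) = 0.1147, H₀ = 1.4558 rad.
Bracket: H₀ sin φ sin δ + cos φ cos δ sin H₀ = 1.4558×-0.30237×0.34014 + 0.95319×0.94038×0.99340 = -0.149726 + 0.890445 = 0.740719.
Q̄ = (S₀/π) × [bracket] = (1361/π) × 0.740719 = 320.89 W/m².
Ratio Q̄_A / Q̄_B = 436.26 / 320.89 = 1.360.

Q̄_A / Q̄_B ≈ 1.36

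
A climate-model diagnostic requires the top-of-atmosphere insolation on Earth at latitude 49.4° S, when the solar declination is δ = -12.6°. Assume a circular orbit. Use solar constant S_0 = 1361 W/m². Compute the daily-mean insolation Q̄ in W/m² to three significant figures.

cos h₀ = −tan(-49.4°) tan(-12.600°) = -0.2608, h₀ = 1.8346 rad.
Bracket: h₀ sin ϕ sin δ + cos ϕ cos δ sin h₀ = 1.8346×-0.75927×-0.21814 + 0.65077×0.97592×0.96539 = 0.303860 + 0.613119 = 0.916979.
Q̄ = (S_0/π) × [bracket] = (1361/π) × 0.916979 = 397.3 W/m².

Q̄ ≈ 397 W/m²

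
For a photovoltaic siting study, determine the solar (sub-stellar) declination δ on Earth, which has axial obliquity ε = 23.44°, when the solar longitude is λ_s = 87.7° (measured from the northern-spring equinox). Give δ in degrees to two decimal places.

δ = +23.42°

sin δ = sin ε · sin λ_s = sin 23.44° × sin 87.7° = 0.397468.
δ = arcsin(0.397468) = +23.42°.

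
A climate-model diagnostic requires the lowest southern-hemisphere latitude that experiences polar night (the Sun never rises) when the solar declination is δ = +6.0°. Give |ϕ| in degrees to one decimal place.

|ϕ| = 84.0°

Polar night requires cos h₀ = −tan ϕ tan δ ≥ 1, i.e. tan ϕ tan δ ≤ −1.
The boundary is |tan ϕ| · |tan δ| = 1, so |ϕ| = 90° − |δ| = 90° − 6.0° = 84.0° in the southern hemisphere.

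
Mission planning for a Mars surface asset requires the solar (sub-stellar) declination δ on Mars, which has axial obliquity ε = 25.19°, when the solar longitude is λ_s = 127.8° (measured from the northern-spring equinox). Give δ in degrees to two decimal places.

δ = +19.65°

sin δ = sin ε · sin λ_s = sin 25.19° × sin 127.8° = 0.336307.
δ = arcsin(0.336307) = +19.65°.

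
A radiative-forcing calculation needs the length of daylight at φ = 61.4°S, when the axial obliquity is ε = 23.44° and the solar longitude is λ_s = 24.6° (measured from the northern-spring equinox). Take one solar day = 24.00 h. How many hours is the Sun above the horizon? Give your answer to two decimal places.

9.61 h

Solar declination: sin δ = sin ε · sin λ_s = sin 23.44° × sin 24.6° = 0.16559, so δ = +9.532°.
cos H₀ = −tan φ · tan δ = −tan(-61.4°) × tan(+9.532°) = 0.3080, so H₀ = 1.2577 rad = 72.06°.
Daylight = 2H₀/(2π) × 24.00 h = (1.2577/π) × 24.00 = 9.61 h.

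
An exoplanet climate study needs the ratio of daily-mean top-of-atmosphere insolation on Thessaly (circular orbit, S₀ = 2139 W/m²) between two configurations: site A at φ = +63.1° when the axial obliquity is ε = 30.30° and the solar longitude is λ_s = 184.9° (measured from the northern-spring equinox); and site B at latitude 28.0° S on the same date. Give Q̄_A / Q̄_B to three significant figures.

— Configuration A (φ=+63.1°):
Solar declination: sin δ = sin ε · sin λ_s = sin 30.30° × sin 184.9° = -0.04310, so δ = -2.470°.
cos H₀ = −tan(+63.1°) tan(-2.470°) = 0.0850, H₀ = 1.4857 rad.
Bracket: H₀ sin φ sin δ + cos φ cos δ sin H₀ = 1.4857×0.89180×-0.04310 + 0.45243×0.99907×0.99638 = -0.057105 + 0.450373 = 0.393268.
Q̄ = (S₀/π) × [bracket] = (2139/π) × 0.393268 = 267.76 W/m².
— Configuration B (φ=-28.0°):
cos H₀ = −tan(-28.0°) tan(-2.470°) = -0.0229, H₀ = 1.5937 rad.
Bracket: H₀ sin φ sin δ + cos φ cos δ sin H₀ = 1.5937×-0.46947×-0.04310 + 0.88295×0.99907×0.99974 = 0.032247 + 0.881900 = 0.914147.
Q̄ = (S₀/π) × [bracket] = (2139/π) × 0.914147 = 622.41 W/m².
Ratio Q̄_A / Q̄_B = 267.76 / 622.41 = 0.4302.

Q̄_A / Q̄_B ≈ 0.430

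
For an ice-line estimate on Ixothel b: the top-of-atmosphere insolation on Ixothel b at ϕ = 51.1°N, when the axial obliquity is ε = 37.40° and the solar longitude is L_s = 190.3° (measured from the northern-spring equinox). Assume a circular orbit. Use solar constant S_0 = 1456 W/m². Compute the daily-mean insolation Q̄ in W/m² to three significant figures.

Q̄ ≈ 230 W/m²

Solar declination: sin δ = sin ε · sin L_s = sin 37.40° × sin 190.3° = -0.10860, so δ = -6.235°.
cos h₀ = −tan(+51.1°) tan(-6.235°) = 0.1354, h₀ = 1.4350 rad.
Bracket: h₀ sin ϕ sin δ + cos ϕ cos δ sin h₀ = 1.4350×0.77824×-0.10860 + 0.62796×0.99409×0.99079 = -0.121282 + 0.618499 = 0.497217.
Q̄ = (S_0/π) × [bracket] = (1456/π) × 0.497217 = 230.4 W/m².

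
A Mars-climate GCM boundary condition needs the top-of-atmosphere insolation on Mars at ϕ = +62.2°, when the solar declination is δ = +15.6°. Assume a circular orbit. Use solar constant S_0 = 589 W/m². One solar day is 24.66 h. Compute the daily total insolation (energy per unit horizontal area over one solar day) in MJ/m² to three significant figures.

14.8 MJ/m²

cos h₀ = −tan(+62.2°) tan(+15.600°) = -0.5296, h₀ = 2.1289 rad.
Bracket: h₀ sin ϕ sin δ + cos ϕ cos δ sin h₀ = 2.1289×0.88458×0.26892 + 0.46639×0.96316×0.84827 = 0.506425 + 0.381050 = 0.887475.
Q̄ = (S_0/π) × [bracket] = (589/π) × 0.887475 = 166.39 W/m².
Daily total = Q̄ × 24.66 h × 3600 s/h = 166.39 × 24.66 × 3600 / 10⁶ = 14.77 MJ/m².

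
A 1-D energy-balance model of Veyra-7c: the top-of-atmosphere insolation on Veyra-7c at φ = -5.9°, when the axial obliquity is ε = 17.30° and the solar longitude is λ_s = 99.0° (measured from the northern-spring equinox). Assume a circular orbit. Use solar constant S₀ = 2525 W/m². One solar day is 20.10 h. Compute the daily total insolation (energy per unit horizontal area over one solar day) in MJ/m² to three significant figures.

52.6 MJ/m²

Solar declination: sin δ = sin ε · sin λ_s = sin 17.30° × sin 99.0° = 0.29371, so δ = +17.080°.
cos H₀ = −tan(-5.9°) tan(+17.080°) = 0.0318, H₀ = 1.5390 rad.
Bracket: H₀ sin φ sin δ + cos φ cos δ sin H₀ = 1.5390×-0.10279×0.29371 + 0.99470×0.95589×0.99950 = -0.046463 + 0.950348 = 0.903885.
Q̄ = (S₀/π) × [bracket] = (2525/π) × 0.903885 = 726.48 W/m².
Daily total = Q̄ × 20.10 h × 3600 s/h = 726.48 × 20.10 × 3600 / 10⁶ = 52.57 MJ/m².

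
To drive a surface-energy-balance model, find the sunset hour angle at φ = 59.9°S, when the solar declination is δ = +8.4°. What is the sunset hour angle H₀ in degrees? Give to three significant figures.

cos H₀ = −tan φ · tan δ = −tan(-59.9°) × tan(+8.400°) = 0.2547, so H₀ = 1.3132 rad = 75.24°.

H₀ = 75.2°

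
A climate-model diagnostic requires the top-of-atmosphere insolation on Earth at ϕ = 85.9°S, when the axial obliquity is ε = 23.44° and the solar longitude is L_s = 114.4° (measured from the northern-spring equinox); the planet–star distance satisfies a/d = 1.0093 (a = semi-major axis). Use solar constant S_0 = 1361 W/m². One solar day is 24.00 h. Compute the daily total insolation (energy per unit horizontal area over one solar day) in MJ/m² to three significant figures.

Solar declination: sin δ = sin ε · sin L_s = sin 23.44° × sin 114.4° = 0.36226, so δ = +21.239°.
cos h₀ = −tan(-85.9°) tan(+21.239°) = 5.4221 ≥ 1 ⇒ polar night, h₀ = 0 and Q̄ = 0.
Inverse-square distance factor (a/d)² = 1.0093² = 1.018686.
Daily total = Q̄ × 24.00 h × 3600 s/h = 0.00 MJ/m².

0.00 MJ/m²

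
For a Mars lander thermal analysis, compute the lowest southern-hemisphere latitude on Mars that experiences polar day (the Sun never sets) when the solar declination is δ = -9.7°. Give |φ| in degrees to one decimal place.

Polar day requires cos H₀ = −tan φ tan δ ≤ −1, i.e. tan φ tan δ ≥ 1.
The boundary is |tan φ| · |tan δ| = 1, so |φ| = 90° − |δ| = 90° − 9.7° = 80.3° in the southern hemisphere.

|φ| = 80.3°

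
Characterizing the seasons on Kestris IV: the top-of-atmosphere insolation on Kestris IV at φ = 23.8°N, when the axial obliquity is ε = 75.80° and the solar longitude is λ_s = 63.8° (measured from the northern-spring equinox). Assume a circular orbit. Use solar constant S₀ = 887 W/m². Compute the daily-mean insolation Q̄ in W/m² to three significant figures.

Solar declination: sin δ = sin ε · sin λ_s = sin 75.80° × sin 63.8° = 0.86984, so δ = +60.440°.
cos H₀ = −tan(+23.8°) tan(+60.440°) = -0.7777, H₀ = 2.4617 rad.
Bracket: H₀ sin φ sin δ + cos φ cos δ sin H₀ = 2.4617×0.40355×0.86984 + 0.91496×0.49333×0.62867 = 0.864116 + 0.283767 = 1.147883.
Q̄ = (S₀/π) × [bracket] = (887/π) × 1.147883 = 324.1 W/m².

Q̄ ≈ 324 W/m²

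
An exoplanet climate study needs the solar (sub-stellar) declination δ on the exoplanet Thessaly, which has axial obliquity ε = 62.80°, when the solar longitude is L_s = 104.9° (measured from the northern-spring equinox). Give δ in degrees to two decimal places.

sin δ = sin ε · sin L_s = sin 62.80° × sin 104.9° = 0.859511.
δ = arcsin(0.859511) = +59.26°.

δ = +59.26°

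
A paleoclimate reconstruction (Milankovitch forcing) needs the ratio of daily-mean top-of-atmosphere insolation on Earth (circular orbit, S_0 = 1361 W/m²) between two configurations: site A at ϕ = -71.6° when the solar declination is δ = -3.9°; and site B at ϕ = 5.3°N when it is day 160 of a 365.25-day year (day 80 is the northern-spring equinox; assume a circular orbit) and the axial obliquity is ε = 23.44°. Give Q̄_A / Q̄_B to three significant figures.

Q̄_A / Q̄_B ≈ 0.434

— Configuration A (ϕ=-71.6°):
cos h₀ = −tan(-71.6°) tan(-3.900°) = -0.2049, h₀ = 1.7772 rad.
Bracket: h₀ sin ϕ sin δ + cos ϕ cos δ sin h₀ = 1.7772×-0.94888×-0.06802 + 0.31565×0.99768×0.97878 = 0.114705 + 0.308235 = 0.422940.
Q̄ = (S_0/π) × [bracket] = (1361/π) × 0.422940 = 183.23 W/m².
— Configuration B (ϕ=+5.3°):
Solar longitude: L_s = 360° × (160 − 80)/365.25 = 78.850°.
sin δ = sin 23.44° × sin 78.850° = 0.39028, so δ = +22.972°.
cos h₀ = −tan(+5.3°) tan(+22.972°) = -0.0393, h₀ = 1.6101 rad.
Bracket: h₀ sin ϕ sin δ + cos ϕ cos δ sin h₀ = 1.6101×0.09237×0.39028 + 0.99572×0.92070×0.99923 = 0.058044 + 0.916053 = 0.974097.
Q̄ = (S_0/π) × [bracket] = (1361/π) × 0.974097 = 422.00 W/m².
Ratio Q̄_A / Q̄_B = 183.23 / 422.00 = 0.4342.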